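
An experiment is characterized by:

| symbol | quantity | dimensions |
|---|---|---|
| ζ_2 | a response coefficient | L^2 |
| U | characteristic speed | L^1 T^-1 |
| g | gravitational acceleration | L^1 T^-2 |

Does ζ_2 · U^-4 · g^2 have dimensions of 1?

yes

Sum the exponent of each base dimension across the product:
  L: [ζ_2]_L − 4·[U]_L + 2·[g]_L = (2) − 4·(1) + 2·(1) = 0
  T: [ζ_2]_T − 4·[U]_T + 2·[g]_T = (0) − 4·(-1) + 2·(-2) = 0
All base exponents vanish — dimensionless.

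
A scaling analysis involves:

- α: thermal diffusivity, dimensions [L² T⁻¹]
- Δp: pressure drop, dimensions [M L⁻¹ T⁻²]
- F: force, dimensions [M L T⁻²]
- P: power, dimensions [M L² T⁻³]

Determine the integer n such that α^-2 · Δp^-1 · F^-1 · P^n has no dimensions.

2

Balance the M exponent: (1)·n from P, plus −2·(0) − (1) − (1) = -2 from the rest, must sum to zero.
n − 2 = 0, so n = 2.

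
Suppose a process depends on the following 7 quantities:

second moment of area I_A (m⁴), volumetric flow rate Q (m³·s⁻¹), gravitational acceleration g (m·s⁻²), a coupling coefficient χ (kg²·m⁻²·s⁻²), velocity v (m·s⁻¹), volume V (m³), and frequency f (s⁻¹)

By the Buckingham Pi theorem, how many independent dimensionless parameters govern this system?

There are 7 variables and 3 base dimensions (M, L, T).
The dimension matrix has rank 3.
Independent dimensionless groups: 7 − 3 = 4.

4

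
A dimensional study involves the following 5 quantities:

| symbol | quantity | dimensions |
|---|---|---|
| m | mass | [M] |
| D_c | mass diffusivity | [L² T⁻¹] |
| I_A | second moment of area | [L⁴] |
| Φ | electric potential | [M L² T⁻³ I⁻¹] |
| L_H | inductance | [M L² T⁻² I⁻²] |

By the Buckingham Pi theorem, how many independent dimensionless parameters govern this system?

There are 5 variables and 4 base dimensions (M, L, T, I).
The dimension matrix has rank 4.
Independent dimensionless groups: 5 − 4 = 1.

1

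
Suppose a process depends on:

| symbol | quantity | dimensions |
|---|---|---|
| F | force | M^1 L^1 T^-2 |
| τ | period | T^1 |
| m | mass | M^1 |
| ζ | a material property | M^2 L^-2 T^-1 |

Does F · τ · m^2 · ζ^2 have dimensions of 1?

Sum the exponent of each base dimension across the product:
  M: [F]_M + [τ]_M + 2·[m]_M + 2·[ζ]_M = (1) + (0) + 2·(1) + 2·(2) = 7
  L: [F]_L + [τ]_L + 2·[m]_L + 2·[ζ]_L = (1) + (0) + 2·(0) + 2·(-2) = -3
  T: [F]_T + [τ]_T + 2·[m]_T + 2·[ζ]_T = (-2) + (1) + 2·(0) + 2·(-1) = -3
Net dimensions [M⁷ L⁻³ T⁻³] ≠ [1] — not dimensionless.

no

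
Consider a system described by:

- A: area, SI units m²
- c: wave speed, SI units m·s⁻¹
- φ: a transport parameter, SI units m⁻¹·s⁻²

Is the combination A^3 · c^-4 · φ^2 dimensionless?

Sum the exponent of each base dimension across the product:
  M: 3·[A]_M − 4·[c]_M + 2·[φ]_M = 3·(0) − 4·(0) + 2·(0) = 0
  L: 3·[A]_L − 4·[c]_L + 2·[φ]_L = 3·(2) − 4·(1) + 2·(-1) = 0
  T: 3·[A]_T − 4·[c]_T + 2·[φ]_T = 3·(0) − 4·(-1) + 2·(-2) = 0
All base exponents vanish — dimensionless.

yes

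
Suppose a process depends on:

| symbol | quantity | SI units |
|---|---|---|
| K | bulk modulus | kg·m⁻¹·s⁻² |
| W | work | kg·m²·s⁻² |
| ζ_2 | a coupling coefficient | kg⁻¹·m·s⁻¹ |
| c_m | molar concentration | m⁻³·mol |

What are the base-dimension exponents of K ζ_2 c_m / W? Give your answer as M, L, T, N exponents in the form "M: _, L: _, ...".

M: -1, L: -5, T: -1, N: 1

Collect each base-dimension exponent across the product:
  M: (1) − (1) + (-1) + (0) = -1
  L: (-1) − (2) + (1) + (-3) = -5
  T: (-2) − (-2) + (-1) + (0) = -1
  N: (0) − (0) + (0) + (1) = 1
So the dimensions are [M⁻¹ L⁻⁵ T⁻¹ N].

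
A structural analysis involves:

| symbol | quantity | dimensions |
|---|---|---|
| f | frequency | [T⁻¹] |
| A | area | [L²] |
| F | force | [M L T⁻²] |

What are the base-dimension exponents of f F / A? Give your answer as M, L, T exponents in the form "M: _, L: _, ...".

Collect each base-dimension exponent across the product:
  M: (0) − (0) + (1) = 1
  L: (0) − (2) + (1) = -1
  T: (-1) − (0) + (-2) = -3
So the dimensions are [M L⁻¹ T⁻³].

M: 1, L: -1, T: -3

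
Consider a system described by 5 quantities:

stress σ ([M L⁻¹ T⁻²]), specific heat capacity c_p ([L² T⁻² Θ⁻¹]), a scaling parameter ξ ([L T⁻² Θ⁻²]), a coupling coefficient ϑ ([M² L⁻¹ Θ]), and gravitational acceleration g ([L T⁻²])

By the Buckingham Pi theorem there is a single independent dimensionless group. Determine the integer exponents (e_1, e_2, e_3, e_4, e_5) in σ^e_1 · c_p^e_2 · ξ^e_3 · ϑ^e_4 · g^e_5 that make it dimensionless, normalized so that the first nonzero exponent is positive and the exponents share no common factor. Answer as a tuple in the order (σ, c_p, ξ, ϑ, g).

M: e_1·(1) + e_2·(0) + e_3·(0) + e_4·(2) + e_5·(0) = 0
L: e_1·(-1) + e_2·(2) + e_3·(1) + e_4·(-1) + e_5·(1) = 0
T: e_1·(-2) + e_2·(-2) + e_3·(-2) + e_4·(0) + e_5·(-2) = 0
Θ: e_1·(0) + e_2·(-1) + e_3·(-2) + e_4·(1) + e_5·(0) = 0
Solving this homogeneous linear system for the smallest-integer solution (first nonzero entry positive) gives (2, 3, -2, -1, -3).

(2, 3, -2, -1, -3)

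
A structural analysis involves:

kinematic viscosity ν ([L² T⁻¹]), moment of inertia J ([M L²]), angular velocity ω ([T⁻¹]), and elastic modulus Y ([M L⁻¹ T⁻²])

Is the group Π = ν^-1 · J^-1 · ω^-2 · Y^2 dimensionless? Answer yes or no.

no

Sum the exponent of each base dimension across the product:
  M: −[ν]_M − [J]_M − 2·[ω]_M + 2·[Y]_M = −(0) − (1) − 2·(0) + 2·(1) = 1
  L: −[ν]_L − [J]_L − 2·[ω]_L + 2·[Y]_L = −(2) − (2) − 2·(0) + 2·(-1) = -6
  T: −[ν]_T − [J]_T − 2·[ω]_T + 2·[Y]_T = −(-1) − (0) − 2·(-1) + 2·(-2) = -1
Net dimensions [M L⁻⁶ T⁻¹] ≠ [1] — not dimensionless.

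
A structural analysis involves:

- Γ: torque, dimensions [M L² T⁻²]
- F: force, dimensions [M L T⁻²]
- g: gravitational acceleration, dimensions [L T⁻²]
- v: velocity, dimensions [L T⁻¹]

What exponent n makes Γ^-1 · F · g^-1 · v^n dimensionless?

Balance the L exponent: (1)·n from v, plus −(2) + (1) − (1) = -2 from the rest, must sum to zero.
n − 2 = 0, so n = 2.

2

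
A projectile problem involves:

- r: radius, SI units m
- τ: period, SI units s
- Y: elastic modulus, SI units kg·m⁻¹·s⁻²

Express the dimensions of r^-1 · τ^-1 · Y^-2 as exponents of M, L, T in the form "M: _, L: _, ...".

M: -2, L: 1, T: 3

Collect each base-dimension exponent across the product:
  M: −(0) − (0) − 2·(1) = -2
  L: −(1) − (0) − 2·(-1) = 1
  T: −(0) − (1) − 2·(-2) = 3
So the dimensions are [M⁻² L T³].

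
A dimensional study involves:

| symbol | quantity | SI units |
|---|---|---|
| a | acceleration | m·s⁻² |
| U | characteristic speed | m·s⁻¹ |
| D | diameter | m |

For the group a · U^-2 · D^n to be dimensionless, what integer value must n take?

1

Balance the L exponent: (1)·n from D, plus (1) − 2·(1) = -1 from the rest, must sum to zero.
n − 1 = 0, so n = 1.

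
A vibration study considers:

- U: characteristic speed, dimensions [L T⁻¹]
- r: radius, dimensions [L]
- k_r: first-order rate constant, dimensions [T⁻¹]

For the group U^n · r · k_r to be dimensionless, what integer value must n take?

-1

Balance the L exponent: (1)·n from U, plus (1) + (0) = 1 from the rest, must sum to zero.
n + 1 = 0, so n = -1.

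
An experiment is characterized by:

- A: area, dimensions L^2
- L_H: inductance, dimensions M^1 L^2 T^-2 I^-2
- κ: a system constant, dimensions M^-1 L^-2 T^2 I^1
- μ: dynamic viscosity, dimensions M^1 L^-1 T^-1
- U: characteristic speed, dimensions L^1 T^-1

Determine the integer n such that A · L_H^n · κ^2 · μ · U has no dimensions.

Balance the M exponent: (1)·n from L_H, plus (0) + 2·(-1) + (1) + (0) = -1 from the rest, must sum to zero.
n − 1 = 0, so n = 1.

1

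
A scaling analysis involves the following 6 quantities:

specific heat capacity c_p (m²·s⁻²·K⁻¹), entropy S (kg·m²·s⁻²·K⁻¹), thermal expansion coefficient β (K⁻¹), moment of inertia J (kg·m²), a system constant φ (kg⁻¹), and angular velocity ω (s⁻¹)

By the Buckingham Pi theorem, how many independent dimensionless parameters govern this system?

There are 6 variables and 4 base dimensions (M, L, T, Θ).
The dimension matrix has rank 4.
Independent dimensionless groups: 6 − 4 = 2.

2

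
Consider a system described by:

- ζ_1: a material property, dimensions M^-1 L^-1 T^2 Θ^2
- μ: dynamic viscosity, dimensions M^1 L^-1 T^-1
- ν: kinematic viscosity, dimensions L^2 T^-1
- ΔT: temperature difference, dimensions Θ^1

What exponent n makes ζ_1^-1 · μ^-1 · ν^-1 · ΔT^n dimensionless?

Balance the Θ exponent: (1)·n from ΔT, plus −(2) − (0) − (0) = -2 from the rest, must sum to zero.
n − 2 = 0, so n = 2.

2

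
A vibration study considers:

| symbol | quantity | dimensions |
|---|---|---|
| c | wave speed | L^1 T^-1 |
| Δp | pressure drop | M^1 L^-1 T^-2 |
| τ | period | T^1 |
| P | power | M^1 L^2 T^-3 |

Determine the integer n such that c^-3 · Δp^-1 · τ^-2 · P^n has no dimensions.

Balance the M exponent: (1)·n from P, plus −3·(0) − (1) − 2·(0) = -1 from the rest, must sum to zero.
n − 1 = 0, so n = 1.

1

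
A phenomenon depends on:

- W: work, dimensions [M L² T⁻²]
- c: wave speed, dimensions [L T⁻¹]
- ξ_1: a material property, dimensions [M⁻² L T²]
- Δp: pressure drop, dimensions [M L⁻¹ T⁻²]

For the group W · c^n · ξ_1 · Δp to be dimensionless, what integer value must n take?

Balance the L exponent: (1)·n from c, plus (2) + (1) + (-1) = 2 from the rest, must sum to zero.
n + 2 = 0, so n = -2.

-2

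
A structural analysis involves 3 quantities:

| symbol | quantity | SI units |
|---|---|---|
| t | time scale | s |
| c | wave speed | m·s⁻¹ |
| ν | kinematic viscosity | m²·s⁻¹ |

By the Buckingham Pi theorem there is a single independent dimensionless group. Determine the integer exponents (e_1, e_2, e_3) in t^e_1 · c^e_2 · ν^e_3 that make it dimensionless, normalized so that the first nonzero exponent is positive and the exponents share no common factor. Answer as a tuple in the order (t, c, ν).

(1, 2, -1)

L: e_1·(0) + e_2·(1) + e_3·(2) = 0
T: e_1·(1) + e_2·(-1) + e_3·(-1) = 0
Solving this homogeneous linear system for the smallest-integer solution (first nonzero entry positive) gives (1, 2, -1).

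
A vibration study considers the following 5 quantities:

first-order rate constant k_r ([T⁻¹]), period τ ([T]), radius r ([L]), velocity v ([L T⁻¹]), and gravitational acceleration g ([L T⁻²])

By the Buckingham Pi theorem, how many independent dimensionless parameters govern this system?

There are 5 variables and 2 base dimensions (L, T).
The dimension matrix has rank 2.
Independent dimensionless groups: 5 − 2 = 3.

3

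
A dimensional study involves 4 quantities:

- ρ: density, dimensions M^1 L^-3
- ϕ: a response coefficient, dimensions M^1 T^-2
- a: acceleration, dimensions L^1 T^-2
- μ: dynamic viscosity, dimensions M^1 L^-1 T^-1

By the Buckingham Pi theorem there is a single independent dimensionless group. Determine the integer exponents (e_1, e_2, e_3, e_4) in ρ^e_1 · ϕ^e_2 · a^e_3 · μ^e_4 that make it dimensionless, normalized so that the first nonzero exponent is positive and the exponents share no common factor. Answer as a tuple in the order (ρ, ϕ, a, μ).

M: e_1·(1) + e_2·(1) + e_3·(0) + e_4·(1) = 0
L: e_1·(-3) + e_2·(0) + e_3·(1) + e_4·(-1) = 0
T: e_1·(0) + e_2·(-2) + e_3·(-2) + e_4·(-1) = 0
Solving this homogeneous linear system for the smallest-integer solution (first nonzero entry positive) gives (1, 3, -1, -4).

(1, 3, -1, -4)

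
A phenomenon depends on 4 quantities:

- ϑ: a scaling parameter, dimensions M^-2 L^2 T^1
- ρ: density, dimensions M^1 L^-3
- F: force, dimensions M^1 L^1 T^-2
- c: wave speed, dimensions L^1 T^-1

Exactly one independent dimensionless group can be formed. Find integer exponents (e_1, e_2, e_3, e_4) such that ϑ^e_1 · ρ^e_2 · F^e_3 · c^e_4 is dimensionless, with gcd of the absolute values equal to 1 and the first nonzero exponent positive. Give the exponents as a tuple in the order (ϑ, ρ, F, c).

(2, 1, 3, -4)

M: e_1·(-2) + e_2·(1) + e_3·(1) + e_4·(0) = 0
L: e_1·(2) + e_2·(-3) + e_3·(1) + e_4·(1) = 0
T: e_1·(1) + e_2·(0) + e_3·(-2) + e_4·(-1) = 0
Solving this homogeneous linear system for the smallest-integer solution (first nonzero entry positive) gives (2, 1, 3, -4).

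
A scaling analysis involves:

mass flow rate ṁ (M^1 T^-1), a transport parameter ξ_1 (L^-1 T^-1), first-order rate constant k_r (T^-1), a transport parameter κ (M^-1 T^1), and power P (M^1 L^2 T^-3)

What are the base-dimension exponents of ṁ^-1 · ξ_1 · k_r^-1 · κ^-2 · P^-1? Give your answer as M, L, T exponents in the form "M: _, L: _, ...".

M: 0, L: -3, T: 2

Collect each base-dimension exponent across the product:
  M: −(1) + (0) − (0) − 2·(-1) − (1) = 0
  L: −(0) + (-1) − (0) − 2·(0) − (2) = -3
  T: −(-1) + (-1) − (-1) − 2·(1) − (-3) = 2
So the dimensions are [L⁻³ T²].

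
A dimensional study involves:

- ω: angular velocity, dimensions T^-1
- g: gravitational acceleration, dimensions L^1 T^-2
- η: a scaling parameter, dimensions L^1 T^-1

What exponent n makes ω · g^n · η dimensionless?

-1

Balance the L exponent: (1)·n from g, plus (0) + (1) = 1 from the rest, must sum to zero.
n + 1 = 0, so n = -1.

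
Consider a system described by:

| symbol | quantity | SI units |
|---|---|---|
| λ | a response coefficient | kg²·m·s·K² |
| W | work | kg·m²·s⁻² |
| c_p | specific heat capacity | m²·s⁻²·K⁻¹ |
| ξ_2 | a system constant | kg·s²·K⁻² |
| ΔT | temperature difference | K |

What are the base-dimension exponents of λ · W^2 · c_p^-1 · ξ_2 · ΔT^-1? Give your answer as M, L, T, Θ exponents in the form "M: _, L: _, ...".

Collect each base-dimension exponent across the product:
  M: (2) + 2·(1) − (0) + (1) − (0) = 5
  L: (1) + 2·(2) − (2) + (0) − (0) = 3
  T: (1) + 2·(-2) − (-2) + (2) − (0) = 1
  Θ: (2) + 2·(0) − (-1) + (-2) − (1) = 0
So the dimensions are [M⁵ L³ T].

M: 5, L: 3, T: 1, Θ: 0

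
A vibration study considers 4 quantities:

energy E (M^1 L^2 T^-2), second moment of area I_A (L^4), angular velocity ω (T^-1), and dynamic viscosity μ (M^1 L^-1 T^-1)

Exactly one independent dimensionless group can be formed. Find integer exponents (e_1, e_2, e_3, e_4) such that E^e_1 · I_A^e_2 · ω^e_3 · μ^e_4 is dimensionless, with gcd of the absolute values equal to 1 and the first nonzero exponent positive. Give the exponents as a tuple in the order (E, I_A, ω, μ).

M: e_1·(1) + e_2·(0) + e_3·(0) + e_4·(1) = 0
L: e_1·(2) + e_2·(4) + e_3·(0) + e_4·(-1) = 0
T: e_1·(-2) + e_2·(0) + e_3·(-1) + e_4·(-1) = 0
Solving this homogeneous linear system for the smallest-integer solution (first nonzero entry positive) gives (4, -3, -4, -4).

(4, -3, -4, -4)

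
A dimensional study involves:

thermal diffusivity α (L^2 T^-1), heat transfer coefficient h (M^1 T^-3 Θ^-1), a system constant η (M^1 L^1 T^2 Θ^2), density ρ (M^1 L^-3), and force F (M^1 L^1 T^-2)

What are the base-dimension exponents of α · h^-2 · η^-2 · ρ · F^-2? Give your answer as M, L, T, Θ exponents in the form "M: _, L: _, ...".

Collect each base-dimension exponent across the product:
  M: (0) − 2·(1) − 2·(1) + (1) − 2·(1) = -5
  L: (2) − 2·(0) − 2·(1) + (-3) − 2·(1) = -5
  T: (-1) − 2·(-3) − 2·(2) + (0) − 2·(-2) = 5
  Θ: (0) − 2·(-1) − 2·(2) + (0) − 2·(0) = -2
So the dimensions are [M⁻⁵ L⁻⁵ T⁵ Θ⁻²].

M: -5, L: -5, T: 5, Θ: -2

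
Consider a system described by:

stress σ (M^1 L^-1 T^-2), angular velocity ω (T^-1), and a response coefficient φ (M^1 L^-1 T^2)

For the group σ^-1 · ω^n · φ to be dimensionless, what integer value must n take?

Balance the T exponent: (-1)·n from ω, plus −(-2) + (2) = 4 from the rest, must sum to zero.
−n + 4 = 0, so n = 4.

4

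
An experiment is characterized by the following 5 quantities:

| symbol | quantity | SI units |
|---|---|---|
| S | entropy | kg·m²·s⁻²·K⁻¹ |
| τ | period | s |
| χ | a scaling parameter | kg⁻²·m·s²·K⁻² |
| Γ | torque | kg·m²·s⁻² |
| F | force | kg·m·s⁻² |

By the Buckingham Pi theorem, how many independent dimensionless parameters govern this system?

1

There are 5 variables and 4 base dimensions (M, L, T, Θ).
The dimension matrix has rank 4.
Independent dimensionless groups: 5 − 4 = 1.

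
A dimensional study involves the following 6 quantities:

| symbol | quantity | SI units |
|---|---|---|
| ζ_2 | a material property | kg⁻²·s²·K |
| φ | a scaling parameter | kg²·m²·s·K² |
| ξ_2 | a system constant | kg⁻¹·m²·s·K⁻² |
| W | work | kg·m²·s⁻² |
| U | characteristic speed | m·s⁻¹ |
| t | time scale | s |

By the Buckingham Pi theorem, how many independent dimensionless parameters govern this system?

2

There are 6 variables and 4 base dimensions (M, L, T, Θ).
The dimension matrix has rank 4.
Independent dimensionless groups: 6 − 4 = 2.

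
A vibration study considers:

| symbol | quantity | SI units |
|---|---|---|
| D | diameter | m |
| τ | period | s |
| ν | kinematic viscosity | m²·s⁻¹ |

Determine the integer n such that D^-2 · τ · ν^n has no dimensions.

1

Balance the L exponent: (2)·n from ν, plus −2·(1) + (0) = -2 from the rest, must sum to zero.
2n − 2 = 0, so n = 1.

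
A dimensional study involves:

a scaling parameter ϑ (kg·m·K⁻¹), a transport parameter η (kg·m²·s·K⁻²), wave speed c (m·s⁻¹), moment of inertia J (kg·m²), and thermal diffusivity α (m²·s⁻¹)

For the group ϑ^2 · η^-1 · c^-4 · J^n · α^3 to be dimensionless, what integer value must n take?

Balance the M exponent: (1)·n from J, plus 2·(1) − (1) − 4·(0) + 3·(0) = 1 from the rest, must sum to zero.
n + 1 = 0, so n = -1.

-1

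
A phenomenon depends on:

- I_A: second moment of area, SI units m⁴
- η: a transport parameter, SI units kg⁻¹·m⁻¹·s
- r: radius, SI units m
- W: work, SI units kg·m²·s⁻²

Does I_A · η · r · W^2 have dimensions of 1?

no

Sum the exponent of each base dimension across the product:
  M: [I_A]_M + [η]_M + [r]_M + 2·[W]_M = (0) + (-1) + (0) + 2·(1) = 1
  L: [I_A]_L + [η]_L + [r]_L + 2·[W]_L = (4) + (-1) + (1) + 2·(2) = 8
  T: [I_A]_T + [η]_T + [r]_T + 2·[W]_T = (0) + (1) + (0) + 2·(-2) = -3
Net dimensions [M L⁸ T⁻³] ≠ [1] — not dimensionless.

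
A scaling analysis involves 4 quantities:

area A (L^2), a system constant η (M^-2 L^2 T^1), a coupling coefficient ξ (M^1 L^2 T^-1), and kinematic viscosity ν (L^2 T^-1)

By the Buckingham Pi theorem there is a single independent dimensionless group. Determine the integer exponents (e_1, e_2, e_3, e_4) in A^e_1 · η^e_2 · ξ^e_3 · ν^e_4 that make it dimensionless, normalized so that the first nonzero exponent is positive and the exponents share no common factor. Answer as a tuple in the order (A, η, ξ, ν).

(2, -1, -2, 1)

M: e_1·(0) + e_2·(-2) + e_3·(1) + e_4·(0) = 0
L: e_1·(2) + e_2·(2) + e_3·(2) + e_4·(2) = 0
T: e_1·(0) + e_2·(1) + e_3·(-1) + e_4·(-1) = 0
Solving this homogeneous linear system for the smallest-integer solution (first nonzero entry positive) gives (2, -1, -2, 1).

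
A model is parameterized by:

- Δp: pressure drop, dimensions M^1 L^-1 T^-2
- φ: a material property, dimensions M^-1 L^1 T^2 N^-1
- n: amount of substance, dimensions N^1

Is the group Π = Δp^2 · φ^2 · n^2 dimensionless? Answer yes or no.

yes

Sum the exponent of each base dimension across the product:
  M: 2·[Δp]_M + 2·[φ]_M + 2·[n]_M = 2·(1) + 2·(-1) + 2·(0) = 0
  L: 2·[Δp]_L + 2·[φ]_L + 2·[n]_L = 2·(-1) + 2·(1) + 2·(0) = 0
  T: 2·[Δp]_T + 2·[φ]_T + 2·[n]_T = 2·(-2) + 2·(2) + 2·(0) = 0
  N: 2·[Δp]_N + 2·[φ]_N + 2·[n]_N = 2·(0) + 2·(-1) + 2·(1) = 0
All base exponents vanish — dimensionless.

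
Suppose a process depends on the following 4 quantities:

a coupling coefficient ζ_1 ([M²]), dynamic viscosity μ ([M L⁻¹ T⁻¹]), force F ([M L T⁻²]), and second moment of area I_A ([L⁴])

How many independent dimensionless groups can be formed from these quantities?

There are 4 variables and 3 base dimensions (M, L, T).
The dimension matrix has rank 3.
Independent dimensionless groups: 4 − 3 = 1.

1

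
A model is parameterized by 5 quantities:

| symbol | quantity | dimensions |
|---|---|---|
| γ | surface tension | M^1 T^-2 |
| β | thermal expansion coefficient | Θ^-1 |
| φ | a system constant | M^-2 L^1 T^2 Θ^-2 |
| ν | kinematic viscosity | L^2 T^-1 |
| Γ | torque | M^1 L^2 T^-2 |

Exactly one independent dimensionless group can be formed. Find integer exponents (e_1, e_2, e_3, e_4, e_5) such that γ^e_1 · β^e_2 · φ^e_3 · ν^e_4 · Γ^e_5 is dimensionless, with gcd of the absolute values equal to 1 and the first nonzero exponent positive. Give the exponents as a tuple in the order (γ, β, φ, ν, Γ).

M: e_1·(1) + e_2·(0) + e_3·(-2) + e_4·(0) + e_5·(1) = 0
L: e_1·(0) + e_2·(0) + e_3·(1) + e_4·(2) + e_5·(2) = 0
T: e_1·(-2) + e_2·(0) + e_3·(2) + e_4·(-1) + e_5·(-2) = 0
Θ: e_1·(0) + e_2·(-1) + e_3·(-2) + e_4·(0) + e_5·(0) = 0
Solving this homogeneous linear system for the smallest-integer solution (first nonzero entry positive) gives (1, -4, 2, -4, 3).

(1, -4, 2, -4, 3)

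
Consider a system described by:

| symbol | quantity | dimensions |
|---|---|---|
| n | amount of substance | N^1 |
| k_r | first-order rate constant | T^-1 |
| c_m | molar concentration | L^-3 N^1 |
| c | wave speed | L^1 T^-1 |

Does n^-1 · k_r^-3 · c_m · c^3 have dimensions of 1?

yes

Sum the exponent of each base dimension across the product:
  M: −[n]_M − 3·[k_r]_M + [c_m]_M + 3·[c]_M = −(0) − 3·(0) + (0) + 3·(0) = 0
  L: −[n]_L − 3·[k_r]_L + [c_m]_L + 3·[c]_L = −(0) − 3·(0) + (-3) + 3·(1) = 0
  T: −[n]_T − 3·[k_r]_T + [c_m]_T + 3·[c]_T = −(0) − 3·(-1) + (0) + 3·(-1) = 0
  Θ: −[n]_Θ − 3·[k_r]_Θ + [c_m]_Θ + 3·[c]_Θ = −(0) − 3·(0) + (0) + 3·(0) = 0
  N: −[n]_N − 3·[k_r]_N + [c_m]_N + 3·[c]_N = −(1) − 3·(0) + (1) + 3·(0) = 0
All base exponents vanish — dimensionless.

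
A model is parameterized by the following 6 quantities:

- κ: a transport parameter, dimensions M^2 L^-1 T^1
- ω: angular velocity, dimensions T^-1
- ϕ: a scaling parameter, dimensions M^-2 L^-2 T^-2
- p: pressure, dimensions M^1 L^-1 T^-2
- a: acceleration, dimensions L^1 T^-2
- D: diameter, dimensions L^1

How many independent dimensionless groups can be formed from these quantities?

3

There are 6 variables and 3 base dimensions (M, L, T).
The dimension matrix has rank 3.
Independent dimensionless groups: 6 − 3 = 3.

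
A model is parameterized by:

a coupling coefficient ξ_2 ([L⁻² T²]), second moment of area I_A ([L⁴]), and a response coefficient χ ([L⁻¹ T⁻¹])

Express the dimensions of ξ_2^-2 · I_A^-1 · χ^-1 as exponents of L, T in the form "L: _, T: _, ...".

L: 1, T: -3

Collect each base-dimension exponent across the product:
  L: −2·(-2) − (4) − (-1) = 1
  T: −2·(2) − (0) − (-1) = -3
So the dimensions are [L T⁻³].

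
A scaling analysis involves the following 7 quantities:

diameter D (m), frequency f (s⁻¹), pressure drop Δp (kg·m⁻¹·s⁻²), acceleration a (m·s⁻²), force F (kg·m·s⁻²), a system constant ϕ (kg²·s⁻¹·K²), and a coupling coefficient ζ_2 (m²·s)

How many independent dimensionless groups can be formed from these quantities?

There are 7 variables and 4 base dimensions (M, L, T, Θ).
The dimension matrix has rank 4.
Independent dimensionless groups: 7 − 4 = 3.

3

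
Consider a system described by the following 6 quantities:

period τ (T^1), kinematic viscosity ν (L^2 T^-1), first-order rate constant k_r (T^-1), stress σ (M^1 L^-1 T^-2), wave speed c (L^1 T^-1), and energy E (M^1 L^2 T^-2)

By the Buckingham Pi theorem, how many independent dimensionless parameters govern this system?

There are 6 variables and 3 base dimensions (M, L, T).
The dimension matrix has rank 3.
Independent dimensionless groups: 6 − 3 = 3.

3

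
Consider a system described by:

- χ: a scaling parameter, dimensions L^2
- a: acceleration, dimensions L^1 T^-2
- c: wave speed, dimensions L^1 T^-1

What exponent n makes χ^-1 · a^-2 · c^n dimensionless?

4

Balance the L exponent: (1)·n from c, plus −(2) − 2·(1) = -4 from the rest, must sum to zero.
n − 4 = 0, so n = 4.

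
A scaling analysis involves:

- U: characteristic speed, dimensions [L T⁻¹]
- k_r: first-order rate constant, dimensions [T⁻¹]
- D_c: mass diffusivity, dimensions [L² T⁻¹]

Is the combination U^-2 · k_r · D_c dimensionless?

Sum the exponent of each base dimension across the product:
  L: −2·[U]_L + [k_r]_L + [D_c]_L = −2·(1) + (0) + (2) = 0
  T: −2·[U]_T + [k_r]_T + [D_c]_T = −2·(-1) + (-1) + (-1) = 0
All base exponents vanish — dimensionless.

yes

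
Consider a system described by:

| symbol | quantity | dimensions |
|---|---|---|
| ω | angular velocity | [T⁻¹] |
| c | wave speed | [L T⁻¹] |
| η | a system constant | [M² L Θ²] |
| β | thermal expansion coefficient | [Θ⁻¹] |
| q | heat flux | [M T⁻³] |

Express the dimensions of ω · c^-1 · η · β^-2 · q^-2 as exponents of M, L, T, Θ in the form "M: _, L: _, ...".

Collect each base-dimension exponent across the product:
  M: (0) − (0) + (2) − 2·(0) − 2·(1) = 0
  L: (0) − (1) + (1) − 2·(0) − 2·(0) = 0
  T: (-1) − (-1) + (0) − 2·(0) − 2·(-3) = 6
  Θ: (0) − (0) + (2) − 2·(-1) − 2·(0) = 4
So the dimensions are [T⁶ Θ⁴].

M: 0, L: 0, T: 6, Θ: 4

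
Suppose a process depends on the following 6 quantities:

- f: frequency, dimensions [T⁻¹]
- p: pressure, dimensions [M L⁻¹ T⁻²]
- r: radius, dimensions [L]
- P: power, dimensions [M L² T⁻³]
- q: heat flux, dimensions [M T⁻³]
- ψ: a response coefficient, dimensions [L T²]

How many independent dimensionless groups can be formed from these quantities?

3

There are 6 variables and 3 base dimensions (M, L, T).
The dimension matrix has rank 3.
Independent dimensionless groups: 6 − 3 = 3.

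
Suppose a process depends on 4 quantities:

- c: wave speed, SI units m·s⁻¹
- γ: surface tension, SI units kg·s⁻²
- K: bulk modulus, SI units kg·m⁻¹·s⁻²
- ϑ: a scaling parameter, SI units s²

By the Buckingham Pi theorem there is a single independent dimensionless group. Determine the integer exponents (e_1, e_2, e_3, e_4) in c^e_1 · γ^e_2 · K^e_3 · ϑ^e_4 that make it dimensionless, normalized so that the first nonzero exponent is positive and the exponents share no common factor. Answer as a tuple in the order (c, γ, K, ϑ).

(2, -2, 2, 1)

M: e_1·(0) + e_2·(1) + e_3·(1) + e_4·(0) = 0
L: e_1·(1) + e_2·(0) + e_3·(-1) + e_4·(0) = 0
T: e_1·(-1) + e_2·(-2) + e_3·(-2) + e_4·(2) = 0
Solving this homogeneous linear system for the smallest-integer solution (first nonzero entry positive) gives (2, -2, 2, 1).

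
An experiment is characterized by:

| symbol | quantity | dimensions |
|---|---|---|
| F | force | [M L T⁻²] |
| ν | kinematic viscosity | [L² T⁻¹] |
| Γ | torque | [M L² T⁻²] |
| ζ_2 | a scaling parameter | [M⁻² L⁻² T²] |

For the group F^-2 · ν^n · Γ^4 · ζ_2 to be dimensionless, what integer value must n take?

Balance the L exponent: (2)·n from ν, plus −2·(1) + 4·(2) + (-2) = 4 from the rest, must sum to zero.
2n + 4 = 0, so n = -2.

-2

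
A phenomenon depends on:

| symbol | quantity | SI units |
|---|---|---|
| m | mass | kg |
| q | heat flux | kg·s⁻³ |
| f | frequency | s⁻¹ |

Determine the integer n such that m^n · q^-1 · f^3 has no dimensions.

1

Balance the M exponent: (1)·n from m, plus −(1) + 3·(0) = -1 from the rest, must sum to zero.
n − 1 = 0, so n = 1.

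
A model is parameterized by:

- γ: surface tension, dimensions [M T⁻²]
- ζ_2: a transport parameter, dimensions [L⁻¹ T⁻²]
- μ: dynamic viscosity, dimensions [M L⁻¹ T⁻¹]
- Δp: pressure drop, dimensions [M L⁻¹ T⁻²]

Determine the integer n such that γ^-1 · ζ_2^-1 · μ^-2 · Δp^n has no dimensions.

Balance the M exponent: (1)·n from Δp, plus −(1) − (0) − 2·(1) = -3 from the rest, must sum to zero.
n − 3 = 0, so n = 3.

3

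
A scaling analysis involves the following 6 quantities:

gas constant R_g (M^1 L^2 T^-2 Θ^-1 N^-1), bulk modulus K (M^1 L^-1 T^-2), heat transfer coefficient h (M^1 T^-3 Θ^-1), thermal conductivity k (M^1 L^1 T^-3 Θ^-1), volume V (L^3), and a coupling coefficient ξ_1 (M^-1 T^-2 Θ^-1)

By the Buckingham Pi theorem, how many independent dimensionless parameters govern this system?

1

There are 6 variables and 5 base dimensions (M, L, T, Θ, N).
The dimension matrix has rank 5.
Independent dimensionless groups: 6 − 5 = 1.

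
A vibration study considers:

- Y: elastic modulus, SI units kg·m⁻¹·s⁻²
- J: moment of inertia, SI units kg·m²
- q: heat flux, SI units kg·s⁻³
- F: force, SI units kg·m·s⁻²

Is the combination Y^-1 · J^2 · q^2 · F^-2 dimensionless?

Sum the exponent of each base dimension across the product:
  M: −[Y]_M + 2·[J]_M + 2·[q]_M − 2·[F]_M = −(1) + 2·(1) + 2·(1) − 2·(1) = 1
  L: −[Y]_L + 2·[J]_L + 2·[q]_L − 2·[F]_L = −(-1) + 2·(2) + 2·(0) − 2·(1) = 3
  T: −[Y]_T + 2·[J]_T + 2·[q]_T − 2·[F]_T = −(-2) + 2·(0) + 2·(-3) − 2·(-2) = 0
Net dimensions [M L³] ≠ [1] — not dimensionless.

no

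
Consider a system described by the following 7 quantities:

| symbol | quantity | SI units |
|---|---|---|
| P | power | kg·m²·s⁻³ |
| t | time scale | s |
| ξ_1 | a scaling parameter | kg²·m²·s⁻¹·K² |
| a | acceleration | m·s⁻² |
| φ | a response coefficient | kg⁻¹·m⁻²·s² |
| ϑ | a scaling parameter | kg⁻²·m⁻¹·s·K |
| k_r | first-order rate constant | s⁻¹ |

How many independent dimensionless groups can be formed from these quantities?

3

There are 7 variables and 4 base dimensions (M, L, T, Θ).
The dimension matrix has rank 4.
Independent dimensionless groups: 7 − 4 = 3.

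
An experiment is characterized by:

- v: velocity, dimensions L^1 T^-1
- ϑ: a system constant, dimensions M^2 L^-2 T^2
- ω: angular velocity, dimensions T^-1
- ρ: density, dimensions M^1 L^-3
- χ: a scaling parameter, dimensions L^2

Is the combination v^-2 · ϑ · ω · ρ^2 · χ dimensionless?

Sum the exponent of each base dimension across the product:
  M: −2·[v]_M + [ϑ]_M + [ω]_M + 2·[ρ]_M + [χ]_M = −2·(0) + (2) + (0) + 2·(1) + (0) = 4
  L: −2·[v]_L + [ϑ]_L + [ω]_L + 2·[ρ]_L + [χ]_L = −2·(1) + (-2) + (0) + 2·(-3) + (2) = -8
  T: −2·[v]_T + [ϑ]_T + [ω]_T + 2·[ρ]_T + [χ]_T = −2·(-1) + (2) + (-1) + 2·(0) + (0) = 3
Net dimensions [M⁴ L⁻⁸ T³] ≠ [1] — not dimensionless.

no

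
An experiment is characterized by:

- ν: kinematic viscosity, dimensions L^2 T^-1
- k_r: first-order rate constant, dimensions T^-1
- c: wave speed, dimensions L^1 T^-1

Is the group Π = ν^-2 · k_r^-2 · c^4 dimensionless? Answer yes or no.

yes

Sum the exponent of each base dimension across the product:
  L: −2·[ν]_L − 2·[k_r]_L + 4·[c]_L = −2·(2) − 2·(0) + 4·(1) = 0
  T: −2·[ν]_T − 2·[k_r]_T + 4·[c]_T = −2·(-1) − 2·(-1) + 4·(-1) = 0
All base exponents vanish — dimensionless.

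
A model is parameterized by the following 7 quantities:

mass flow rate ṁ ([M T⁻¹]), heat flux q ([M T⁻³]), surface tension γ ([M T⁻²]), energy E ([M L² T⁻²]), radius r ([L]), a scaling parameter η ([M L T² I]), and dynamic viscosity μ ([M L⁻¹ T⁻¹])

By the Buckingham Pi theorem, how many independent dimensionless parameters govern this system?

There are 7 variables and 4 base dimensions (M, L, T, I).
The dimension matrix has rank 4.
Independent dimensionless groups: 7 − 4 = 3.

3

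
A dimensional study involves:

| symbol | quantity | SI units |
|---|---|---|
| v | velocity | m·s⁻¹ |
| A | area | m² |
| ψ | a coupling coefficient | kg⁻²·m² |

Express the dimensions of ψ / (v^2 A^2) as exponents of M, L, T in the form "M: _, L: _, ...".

M: -2, L: -4, T: 2

Collect each base-dimension exponent across the product:
  M: −2·(0) − 2·(0) + (-2) = -2
  L: −2·(1) − 2·(2) + (2) = -4
  T: −2·(-1) − 2·(0) + (0) = 2
So the dimensions are [M⁻² L⁻⁴ T²].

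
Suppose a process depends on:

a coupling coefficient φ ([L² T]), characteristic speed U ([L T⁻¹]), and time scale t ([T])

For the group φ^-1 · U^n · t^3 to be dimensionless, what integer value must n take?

Balance the L exponent: (1)·n from U, plus −(2) + 3·(0) = -2 from the rest, must sum to zero.
n − 2 = 0, so n = 2.

2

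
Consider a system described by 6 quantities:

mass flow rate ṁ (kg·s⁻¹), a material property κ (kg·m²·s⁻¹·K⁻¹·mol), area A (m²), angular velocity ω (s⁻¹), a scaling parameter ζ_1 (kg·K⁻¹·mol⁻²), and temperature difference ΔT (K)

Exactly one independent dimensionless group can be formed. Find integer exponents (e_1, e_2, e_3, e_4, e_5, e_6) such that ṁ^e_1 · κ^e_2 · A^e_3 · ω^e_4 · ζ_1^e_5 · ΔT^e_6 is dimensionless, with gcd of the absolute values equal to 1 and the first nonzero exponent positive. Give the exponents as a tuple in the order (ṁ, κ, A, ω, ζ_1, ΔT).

(3, -2, 2, -1, -1, -3)

M: e_1·(1) + e_2·(1) + e_3·(0) + e_4·(0) + e_5·(1) + e_6·(0) = 0
L: e_1·(0) + e_2·(2) + e_3·(2) + e_4·(0) + e_5·(0) + e_6·(0) = 0
T: e_1·(-1) + e_2·(-1) + e_3·(0) + e_4·(-1) + e_5·(0) + e_6·(0) = 0
Θ: e_1·(0) + e_2·(-1) + e_3·(0) + e_4·(0) + e_5·(-1) + e_6·(1) = 0
N: e_1·(0) + e_2·(1) + e_3·(0) + e_4·(0) + e_5·(-2) + e_6·(0) = 0
Solving this homogeneous linear system for the smallest-integer solution (first nonzero entry positive) gives (3, -2, 2, -1, -1, -3).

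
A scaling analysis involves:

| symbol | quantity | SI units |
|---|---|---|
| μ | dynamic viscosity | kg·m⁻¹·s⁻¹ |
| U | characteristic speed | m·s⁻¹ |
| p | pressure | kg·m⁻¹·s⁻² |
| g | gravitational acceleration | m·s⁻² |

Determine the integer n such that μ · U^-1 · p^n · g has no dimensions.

Balance the M exponent: (1)·n from p, plus (1) − (0) + (0) = 1 from the rest, must sum to zero.
n + 1 = 0, so n = -1.

-1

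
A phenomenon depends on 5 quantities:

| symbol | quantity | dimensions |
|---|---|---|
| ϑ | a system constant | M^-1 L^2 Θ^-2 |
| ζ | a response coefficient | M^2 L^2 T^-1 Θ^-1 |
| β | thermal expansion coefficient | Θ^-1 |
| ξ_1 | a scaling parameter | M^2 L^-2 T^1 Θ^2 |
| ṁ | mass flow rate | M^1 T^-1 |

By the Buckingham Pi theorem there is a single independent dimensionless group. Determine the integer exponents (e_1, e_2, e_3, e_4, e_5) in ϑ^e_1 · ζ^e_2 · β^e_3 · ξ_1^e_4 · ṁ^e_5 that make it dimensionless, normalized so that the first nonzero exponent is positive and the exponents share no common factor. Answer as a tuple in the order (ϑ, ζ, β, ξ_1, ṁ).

(2, -1, -1, 1, 2)

M: e_1·(-1) + e_2·(2) + e_3·(0) + e_4·(2) + e_5·(1) = 0
L: e_1·(2) + e_2·(2) + e_3·(0) + e_4·(-2) + e_5·(0) = 0
T: e_1·(0) + e_2·(-1) + e_3·(0) + e_4·(1) + e_5·(-1) = 0
Θ: e_1·(-2) + e_2·(-1) + e_3·(-1) + e_4·(2) + e_5·(0) = 0
Solving this homogeneous linear system for the smallest-integer solution (first nonzero entry positive) gives (2, -1, -1, 1, 2).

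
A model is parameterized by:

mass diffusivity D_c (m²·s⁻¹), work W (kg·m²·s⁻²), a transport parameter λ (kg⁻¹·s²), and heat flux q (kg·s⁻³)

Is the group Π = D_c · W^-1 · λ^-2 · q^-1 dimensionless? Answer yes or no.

Sum the exponent of each base dimension across the product:
  M: [D_c]_M − [W]_M − 2·[λ]_M − [q]_M = (0) − (1) − 2·(-1) − (1) = 0
  L: [D_c]_L − [W]_L − 2·[λ]_L − [q]_L = (2) − (2) − 2·(0) − (0) = 0
  T: [D_c]_T − [W]_T − 2·[λ]_T − [q]_T = (-1) − (-2) − 2·(2) − (-3) = 0
All base exponents vanish — dimensionless.

yes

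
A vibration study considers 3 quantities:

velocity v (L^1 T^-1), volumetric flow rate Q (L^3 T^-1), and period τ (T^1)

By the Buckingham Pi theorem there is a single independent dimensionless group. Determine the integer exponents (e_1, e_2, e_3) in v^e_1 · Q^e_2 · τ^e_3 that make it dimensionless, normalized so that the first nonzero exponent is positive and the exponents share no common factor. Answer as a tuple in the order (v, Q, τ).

L: e_1·(1) + e_2·(3) + e_3·(0) = 0
T: e_1·(-1) + e_2·(-1) + e_3·(1) = 0
Solving this homogeneous linear system for the smallest-integer solution (first nonzero entry positive) gives (3, -1, 2).

(3, -1, 2)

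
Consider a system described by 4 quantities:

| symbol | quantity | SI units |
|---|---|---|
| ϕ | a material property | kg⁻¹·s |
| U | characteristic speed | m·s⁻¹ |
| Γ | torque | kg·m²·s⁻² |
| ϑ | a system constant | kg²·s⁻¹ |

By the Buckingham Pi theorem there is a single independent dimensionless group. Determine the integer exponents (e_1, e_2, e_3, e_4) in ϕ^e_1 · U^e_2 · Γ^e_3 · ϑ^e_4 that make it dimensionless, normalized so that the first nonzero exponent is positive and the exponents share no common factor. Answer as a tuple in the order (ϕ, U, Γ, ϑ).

(1, 2, -1, 1)

M: e_1·(-1) + e_2·(0) + e_3·(1) + e_4·(2) = 0
L: e_1·(0) + e_2·(1) + e_3·(2) + e_4·(0) = 0
T: e_1·(1) + e_2·(-1) + e_3·(-2) + e_4·(-1) = 0
Solving this homogeneous linear system for the smallest-integer solution (first nonzero entry positive) gives (1, 2, -1, 1).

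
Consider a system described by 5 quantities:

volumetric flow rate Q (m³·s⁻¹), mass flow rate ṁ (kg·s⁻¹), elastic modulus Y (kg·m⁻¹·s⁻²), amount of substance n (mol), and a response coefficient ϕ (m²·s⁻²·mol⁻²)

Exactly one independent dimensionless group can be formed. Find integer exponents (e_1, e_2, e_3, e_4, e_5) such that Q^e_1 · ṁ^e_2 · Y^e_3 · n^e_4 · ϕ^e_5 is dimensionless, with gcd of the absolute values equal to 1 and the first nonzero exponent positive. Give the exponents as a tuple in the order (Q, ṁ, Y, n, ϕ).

(1, -1, 1, -2, -1)

M: e_1·(0) + e_2·(1) + e_3·(1) + e_4·(0) + e_5·(0) = 0
L: e_1·(3) + e_2·(0) + e_3·(-1) + e_4·(0) + e_5·(2) = 0
T: e_1·(-1) + e_2·(-1) + e_3·(-2) + e_4·(0) + e_5·(-2) = 0
N: e_1·(0) + e_2·(0) + e_3·(0) + e_4·(1) + e_5·(-2) = 0
Solving this homogeneous linear system for the smallest-integer solution (first nonzero entry positive) gives (1, -1, 1, -2, -1).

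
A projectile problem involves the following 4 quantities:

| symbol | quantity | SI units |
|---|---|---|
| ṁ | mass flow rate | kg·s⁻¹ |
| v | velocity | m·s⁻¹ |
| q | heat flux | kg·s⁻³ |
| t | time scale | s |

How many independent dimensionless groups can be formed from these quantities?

1

There are 4 variables and 3 base dimensions (M, L, T).
The dimension matrix has rank 3.
Independent dimensionless groups: 4 − 3 = 1.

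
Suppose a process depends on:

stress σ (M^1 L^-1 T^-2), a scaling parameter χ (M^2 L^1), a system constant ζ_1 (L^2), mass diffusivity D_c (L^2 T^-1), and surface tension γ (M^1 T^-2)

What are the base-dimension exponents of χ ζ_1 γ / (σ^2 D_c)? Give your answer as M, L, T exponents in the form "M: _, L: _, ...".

M: 1, L: 3, T: 3

Collect each base-dimension exponent across the product:
  M: −2·(1) + (2) + (0) − (0) + (1) = 1
  L: −2·(-1) + (1) + (2) − (2) + (0) = 3
  T: −2·(-2) + (0) + (0) − (-1) + (-2) = 3
So the dimensions are [M L³ T³].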